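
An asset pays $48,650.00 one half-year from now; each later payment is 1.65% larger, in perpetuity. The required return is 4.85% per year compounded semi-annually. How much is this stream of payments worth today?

Periodic rate r = 0.0485/2 per half-year.
Growing perpetuity (Gordon): PV = PMT₁ / (r − g) = 48,650 / (r − 0.0165) = $6,277,419.35.

$6,277,419.35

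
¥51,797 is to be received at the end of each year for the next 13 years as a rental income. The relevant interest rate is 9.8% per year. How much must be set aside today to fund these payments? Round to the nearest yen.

¥371,776

This is an ordinary annuity: 13 payments of ¥51,797 at the end of each year.
Periodic rate r = 0.098 per year.
PV = PMT × [(1 − (1+r)^−n)/r] = 51,797 × [1 − (1+r)^−13] / r = ¥371,776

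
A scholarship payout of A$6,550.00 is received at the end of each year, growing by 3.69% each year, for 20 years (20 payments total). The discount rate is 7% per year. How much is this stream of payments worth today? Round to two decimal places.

A$92,331.06

Periodic rate r = 0.07 per year.
Growing ordinary annuity: PV = PMT₁ × [1 − ((1+g)/(1+r))^n] / (r − g) = 6,550 × [1 − ((1+0.0369)/(1+r))^20] / (r − 0.0369) = A$92,331.06.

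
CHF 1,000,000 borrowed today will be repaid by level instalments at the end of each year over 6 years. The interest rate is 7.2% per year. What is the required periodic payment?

Level ordinary annuity; solve PV = PMT × [(1 − (1+r)^−n)/r] for PMT.
Periodic rate r = 0.072 per year.
With n = 6: PMT = 1,000,000 / ([(1 − (1+r)^−n)/r]) = CHF 211,092.86

CHF 211,092.86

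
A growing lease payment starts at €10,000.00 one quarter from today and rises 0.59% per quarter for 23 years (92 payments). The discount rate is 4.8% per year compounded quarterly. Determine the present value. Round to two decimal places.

Periodic rate r = 0.048/4 per quarter; n is counted in quarters.
Growing ordinary annuity: PV = PMT₁ × [1 − ((1+g)/(1+r))^n] / (r − g) = 10,000 × [1 − ((1+0.0059)/(1+r))^92] / (r − 0.0059) = €699,392.94.

€699,392.94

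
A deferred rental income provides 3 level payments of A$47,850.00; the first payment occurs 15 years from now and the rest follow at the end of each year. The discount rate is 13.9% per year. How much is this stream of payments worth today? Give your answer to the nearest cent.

Ordinary annuity of 3 payments, first payment at period 15.
Periodic rate r = 0.139 per year.
The ordinary-annuity PV formula values the stream one period before the first payment (period 14); discount that back 14 periods:
PV₀ = 47,850 × [1 − (1+r)^−3] / r × (1+r)^−14 = A$17,991.71

A$17,991.71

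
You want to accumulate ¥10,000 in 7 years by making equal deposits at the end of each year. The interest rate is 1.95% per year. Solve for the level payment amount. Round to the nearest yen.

Level ordinary annuity; solve FV = PMT × [((1+r)^n − 1)/r] for PMT.
Periodic rate r = 0.0195 per year.
With n = 7: PMT = 10,000 / ([((1+r)^n − 1)/r]) = ¥1,347

¥1,347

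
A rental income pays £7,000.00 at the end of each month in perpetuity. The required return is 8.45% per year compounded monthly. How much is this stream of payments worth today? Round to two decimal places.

£994,082.84

Periodic rate r = 0.0845/12 per month.
Level perpetuity: PV = PMT / r = 7,000 / (0.0845/12) = £994,082.84.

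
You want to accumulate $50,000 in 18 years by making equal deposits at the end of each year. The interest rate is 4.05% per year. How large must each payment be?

$1,940.73

Level ordinary annuity; solve FV = PMT × [((1+r)^n − 1)/r] for PMT.
Periodic rate r = 0.0405 per year.
With n = 18: PMT = 50,000 / ([((1+r)^n − 1)/r]) = $1,940.73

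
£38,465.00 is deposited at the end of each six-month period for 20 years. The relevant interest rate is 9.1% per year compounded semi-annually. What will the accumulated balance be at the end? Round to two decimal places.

This is an ordinary annuity: 40 deposits of £38,465.00 at the end of each six-month period.
Periodic rate r = 0.091/2 per half-year; n is counted in half-years.
FV = PMT × [((1+r)^n − 1)/r] = 38,465 × [(1+r)^40 − 1] / r = £4,166,670.36

£4,166,670.36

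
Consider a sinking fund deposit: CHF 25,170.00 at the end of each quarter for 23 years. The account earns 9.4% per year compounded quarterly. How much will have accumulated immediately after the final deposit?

This is an ordinary annuity: 92 deposits of CHF 25,170.00 at the end of each quarter.
Periodic rate r = 0.094/4 per quarter; n is counted in quarters.
FV = PMT × [((1+r)^n − 1)/r] = 25,170 × [(1+r)^92 − 1] / r = CHF 8,004,994.48

CHF 8,004,994.48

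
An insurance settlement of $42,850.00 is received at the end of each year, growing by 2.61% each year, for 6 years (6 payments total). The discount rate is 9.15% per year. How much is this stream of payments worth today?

Periodic rate r = 0.0915 per year.
Growing ordinary annuity: PV = PMT₁ × [1 − ((1+g)/(1+r))^n] / (r − g) = 42,850 × [1 − ((1+0.0261)/(1+r))^6] / (r − 0.0261) = $202,958.99.

$202,958.99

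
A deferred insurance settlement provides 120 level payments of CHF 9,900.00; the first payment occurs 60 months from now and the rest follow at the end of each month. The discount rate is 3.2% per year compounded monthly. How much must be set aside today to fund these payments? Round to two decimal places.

Ordinary annuity of 120 payments, first payment at period 60.
Periodic rate r = 0.032/12 per month; n is counted in months.
The ordinary-annuity PV formula values the stream one period before the first payment (period 59); discount that back 59 periods:
PV₀ = 9,900 × [1 − (1+r)^−120] / r × (1+r)^−59 = CHF 867,864.31

CHF 867,864.31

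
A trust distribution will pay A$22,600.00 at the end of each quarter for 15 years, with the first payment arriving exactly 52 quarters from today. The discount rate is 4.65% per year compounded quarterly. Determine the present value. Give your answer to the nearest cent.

A$539,301.24

Ordinary annuity of 60 payments, first payment at period 52.
Periodic rate r = 0.0465/4 per quarter; n is counted in quarters.
The ordinary-annuity PV formula values the stream one period before the first payment (period 51); discount that back 51 periods:
PV₀ = 22,600 × [1 − (1+r)^−60] / r × (1+r)^−51 = A$539,301.24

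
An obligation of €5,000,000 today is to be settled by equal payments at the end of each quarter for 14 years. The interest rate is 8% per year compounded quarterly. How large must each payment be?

Level ordinary annuity; solve PV = PMT × [(1 − (1+r)^−n)/r] for PMT.
Periodic rate r = 0.08/4 per quarter; n is counted in quarters.
With n = 56: PMT = 5,000,000 / ([(1 − (1+r)^−n)/r]) = €149,232.82

€149,232.82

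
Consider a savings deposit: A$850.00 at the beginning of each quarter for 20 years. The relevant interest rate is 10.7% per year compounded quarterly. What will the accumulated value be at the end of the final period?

A$236,984.78

This is an annuity due: 80 deposits of A$850.00 at the beginning of each quarter.
Periodic rate r = 0.107/4 per quarter; n is counted in quarters.
FV = PMT × [((1+r)^n − 1)/r] × (1+r) = 850 × [(1+r)^80 − 1] / r × (1+r) = A$236,984.78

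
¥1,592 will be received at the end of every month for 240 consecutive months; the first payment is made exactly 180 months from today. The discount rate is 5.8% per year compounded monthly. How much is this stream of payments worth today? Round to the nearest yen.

Ordinary annuity of 240 payments, first payment at period 180.
Periodic rate r = 0.058/12 per month; n is counted in months.
The ordinary-annuity PV formula values the stream one period before the first payment (period 179); discount that back 179 periods:
PV₀ = 1,592 × [1 − (1+r)^−240] / r × (1+r)^−179 = ¥95,270

¥95,270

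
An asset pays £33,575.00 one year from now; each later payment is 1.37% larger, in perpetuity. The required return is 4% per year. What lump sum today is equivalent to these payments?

Periodic rate r = 0.04 per year.
Growing perpetuity (Gordon): PV = PMT₁ / (r − g) = 33,575 / (r − 0.0137) = £1,276,615.97.

£1,276,615.97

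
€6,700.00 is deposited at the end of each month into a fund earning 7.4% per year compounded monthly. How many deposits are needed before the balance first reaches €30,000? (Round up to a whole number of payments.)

5 payments

Periodic rate r = 0.074/12 per month; n is counted in months.
Ordinary annuity FV: 30,000 = 6,700 × [((1+r)^n − 1)/r].
(1+r)^n = 1 + 30,000 × r / 6,700, so n = ln(1 + 30,000·r/6,700) / ln(1+r) = 4.43.
Round up to a whole number of payments: n = 5.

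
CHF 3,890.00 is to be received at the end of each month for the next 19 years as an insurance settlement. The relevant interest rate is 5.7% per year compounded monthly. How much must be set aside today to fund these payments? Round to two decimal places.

CHF 540,957.73

This is an ordinary annuity: 228 payments of CHF 3,890.00 at the end of each month.
Periodic rate r = 0.057/12 per month; n is counted in months.
PV = PMT × [(1 − (1+r)^−n)/r] = 3,890 × [1 − (1+r)^−228] / r = CHF 540,957.73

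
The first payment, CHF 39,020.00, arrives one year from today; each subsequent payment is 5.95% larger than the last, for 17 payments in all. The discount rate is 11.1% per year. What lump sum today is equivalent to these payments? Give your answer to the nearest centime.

CHF 419,560.40

Periodic rate r = 0.111 per year.
Growing ordinary annuity: PV = PMT₁ × [1 − ((1+g)/(1+r))^n] / (r − g) = 39,020 × [1 − ((1+0.0595)/(1+r))^17] / (r − 0.0595) = CHF 419,560.40.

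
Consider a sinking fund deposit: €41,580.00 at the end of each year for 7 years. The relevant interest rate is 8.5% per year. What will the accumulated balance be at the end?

This is an ordinary annuity: 7 deposits of €41,580.00 at the end of each year.
Periodic rate r = 0.085 per year.
FV = PMT × [((1+r)^n − 1)/r] = 41,580 × [(1+r)^7 − 1] / r = €376,735.47

€376,735.47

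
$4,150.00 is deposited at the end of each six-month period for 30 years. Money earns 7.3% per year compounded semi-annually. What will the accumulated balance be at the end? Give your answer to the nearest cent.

$863,344.24

This is an ordinary annuity: 60 deposits of $4,150.00 at the end of each six-month period.
Periodic rate r = 0.073/2 per half-year; n is counted in half-years.
FV = PMT × [((1+r)^n − 1)/r] = 4,150 × [(1+r)^60 − 1] / r = $863,344.24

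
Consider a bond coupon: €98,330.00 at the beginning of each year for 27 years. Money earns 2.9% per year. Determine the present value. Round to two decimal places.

This is an annuity due: 27 payments of €98,330.00 at the beginning of each year.
Periodic rate r = 0.029 per year.
PV = PMT × [(1 − (1+r)^−n)/r] × (1+r) = 98,330 × [1 − (1+r)^−27] / r × (1+r) = €1,876,562.08

€1,876,562.08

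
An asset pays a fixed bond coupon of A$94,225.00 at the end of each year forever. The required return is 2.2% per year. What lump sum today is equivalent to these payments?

A$4,282,954.55

Periodic rate r = 0.022 per year.
Level perpetuity: PV = PMT / r = 94,225 / (0.022) = A$4,282,954.55.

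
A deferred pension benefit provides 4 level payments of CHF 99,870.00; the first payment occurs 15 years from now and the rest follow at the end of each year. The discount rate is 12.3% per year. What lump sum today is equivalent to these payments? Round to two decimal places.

CHF 59,412.08

Ordinary annuity of 4 payments, first payment at period 15.
Periodic rate r = 0.123 per year.
The ordinary-annuity PV formula values the stream one period before the first payment (period 14); discount that back 14 periods:
PV₀ = 99,870 × [1 − (1+r)^−4] / r × (1+r)^−14 = CHF 59,412.08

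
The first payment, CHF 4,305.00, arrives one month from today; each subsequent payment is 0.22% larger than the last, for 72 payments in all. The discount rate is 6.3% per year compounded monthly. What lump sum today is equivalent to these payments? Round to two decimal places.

Periodic rate r = 0.063/12 per month; n is counted in months.
Growing ordinary annuity: PV = PMT₁ × [1 − ((1+g)/(1+r))^n] / (r − g) = 4,305 × [1 − ((1+0.0022)/(1+r))^72] / (r − 0.0022) = CHF 277,362.97.

CHF 277,362.97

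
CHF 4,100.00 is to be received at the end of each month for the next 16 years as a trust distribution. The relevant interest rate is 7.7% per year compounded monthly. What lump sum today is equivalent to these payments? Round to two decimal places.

CHF 451,835.58

This is an ordinary annuity: 192 payments of CHF 4,100.00 at the end of each month.
Periodic rate r = 0.077/12 per month; n is counted in months.
PV = PMT × [(1 − (1+r)^−n)/r] = 4,100 × [1 − (1+r)^−192] / r = CHF 451,835.58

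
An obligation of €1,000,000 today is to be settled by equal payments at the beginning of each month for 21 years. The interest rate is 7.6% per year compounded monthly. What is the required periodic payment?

€7,903.68

Level annuity due; solve PV = PMT × [(1 − (1+r)^−n)/r] × (1+r) for PMT.
Periodic rate r = 0.076/12 per month; n is counted in months.
With n = 252: PMT = 1,000,000 / ([(1 − (1+r)^−n)/r] × (1+r)) = €7,903.68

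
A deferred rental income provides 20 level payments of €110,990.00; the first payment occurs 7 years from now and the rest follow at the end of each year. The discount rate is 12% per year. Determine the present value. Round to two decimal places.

€420,014.20

Ordinary annuity of 20 payments, first payment at period 7.
Periodic rate r = 0.12 per year.
The ordinary-annuity PV formula values the stream one period before the first payment (period 6); discount that back 6 periods:
PV₀ = 110,990 × [1 − (1+r)^−20] / r × (1+r)^−6 = €420,014.20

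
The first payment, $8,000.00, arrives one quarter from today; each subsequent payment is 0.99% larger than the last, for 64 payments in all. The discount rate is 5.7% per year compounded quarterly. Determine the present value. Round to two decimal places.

Periodic rate r = 0.057/4 per quarter; n is counted in quarters.
Growing ordinary annuity: PV = PMT₁ × [1 − ((1+g)/(1+r))^n] / (r − g) = 8,000 × [1 − ((1+0.0099)/(1+r))^64] / (r − 0.0099) = $442,276.35.

$442,276.35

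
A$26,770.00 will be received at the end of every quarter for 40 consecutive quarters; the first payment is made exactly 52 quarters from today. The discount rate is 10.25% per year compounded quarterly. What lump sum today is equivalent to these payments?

Ordinary annuity of 40 payments, first payment at period 52.
Periodic rate r = 0.1025/4 per quarter; n is counted in quarters.
The ordinary-annuity PV formula values the stream one period before the first payment (period 51); discount that back 51 periods:
PV₀ = 26,770 × [1 − (1+r)^−40] / r × (1+r)^−51 = A$182,975.10

A$182,975.10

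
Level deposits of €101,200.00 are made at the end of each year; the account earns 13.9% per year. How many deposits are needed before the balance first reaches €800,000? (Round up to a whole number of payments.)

6 payments

Periodic rate r = 0.139 per year.
Ordinary annuity FV: 800,000 = 101,200 × [((1+r)^n − 1)/r].
(1+r)^n = 1 + 800,000 × r / 101,200, so n = ln(1 + 800,000·r/101,200) / ln(1+r) = 5.70.
Round up to a whole number of payments: n = 6.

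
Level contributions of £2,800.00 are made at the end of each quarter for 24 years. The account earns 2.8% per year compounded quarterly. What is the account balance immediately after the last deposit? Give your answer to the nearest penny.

This is an ordinary annuity: 96 deposits of £2,800.00 at the end of each quarter.
Periodic rate r = 0.028/4 per quarter; n is counted in quarters.
FV = PMT × [((1+r)^n − 1)/r] = 2,800 × [(1+r)^96 − 1] / r = £381,428.35

£381,428.35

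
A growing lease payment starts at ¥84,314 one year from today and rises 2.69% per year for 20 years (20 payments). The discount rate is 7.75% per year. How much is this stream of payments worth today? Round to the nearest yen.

¥1,029,538

Periodic rate r = 0.0775 per year.
Growing ordinary annuity: PV = PMT₁ × [1 − ((1+g)/(1+r))^n] / (r − g) = 84,314 × [1 − ((1+0.0269)/(1+r))^20] / (r − 0.0269) = ¥1,029,538.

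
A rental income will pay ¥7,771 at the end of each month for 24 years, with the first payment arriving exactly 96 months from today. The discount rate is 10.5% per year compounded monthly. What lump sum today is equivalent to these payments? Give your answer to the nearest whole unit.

Ordinary annuity of 288 payments, first payment at period 96.
Periodic rate r = 0.105/12 per month; n is counted in months.
The ordinary-annuity PV formula values the stream one period before the first payment (period 95); discount that back 95 periods:
PV₀ = 7,771 × [1 − (1+r)^−288] / r × (1+r)^−95 = ¥356,602

¥356,602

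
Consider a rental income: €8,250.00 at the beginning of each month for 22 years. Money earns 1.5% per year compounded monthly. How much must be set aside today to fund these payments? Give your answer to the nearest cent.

€1,856,443.10

This is an annuity due: 264 payments of €8,250.00 at the beginning of each month.
Periodic rate r = 0.015/12 per month; n is counted in months.
PV = PMT × [(1 − (1+r)^−n)/r] × (1+r) = 8,250 × [1 − (1+r)^−264] / r × (1+r) = €1,856,443.10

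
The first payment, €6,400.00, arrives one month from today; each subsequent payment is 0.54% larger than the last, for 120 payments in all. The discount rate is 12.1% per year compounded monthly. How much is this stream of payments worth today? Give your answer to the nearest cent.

Periodic rate r = 0.121/12 per month; n is counted in months.
Growing ordinary annuity: PV = PMT₁ × [1 − ((1+g)/(1+r))^n] / (r − g) = 6,400 × [1 − ((1+0.0054)/(1+r))^120] / (r − 0.0054) = €584,153.18.

€584,153.18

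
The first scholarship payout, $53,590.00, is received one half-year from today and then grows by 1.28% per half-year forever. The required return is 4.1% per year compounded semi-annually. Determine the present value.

$6,959,740.26

Periodic rate r = 0.041/2 per half-year.
Growing perpetuity (Gordon): PV = PMT₁ / (r − g) = 53,590 / (r − 0.0128) = $6,959,740.26.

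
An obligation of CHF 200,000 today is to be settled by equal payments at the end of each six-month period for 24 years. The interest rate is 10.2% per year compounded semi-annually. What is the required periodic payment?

CHF 11,231.60

Level ordinary annuity; solve PV = PMT × [(1 − (1+r)^−n)/r] for PMT.
Periodic rate r = 0.102/2 per half-year; n is counted in half-years.
With n = 48: PMT = 200,000 / ([(1 − (1+r)^−n)/r]) = CHF 11,231.60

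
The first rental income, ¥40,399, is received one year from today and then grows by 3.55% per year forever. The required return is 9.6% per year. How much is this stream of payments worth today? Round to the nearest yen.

¥667,752

Periodic rate r = 0.096 per year.
Growing perpetuity (Gordon): PV = PMT₁ / (r − g) = 40,399 / (r − 0.0355) = ¥667,752.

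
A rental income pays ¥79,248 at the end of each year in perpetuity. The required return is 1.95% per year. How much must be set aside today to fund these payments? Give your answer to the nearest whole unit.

¥4,064,000

Periodic rate r = 0.0195 per year.
Level perpetuity: PV = PMT / r = 79,248 / (0.0195) = ¥4,064,000.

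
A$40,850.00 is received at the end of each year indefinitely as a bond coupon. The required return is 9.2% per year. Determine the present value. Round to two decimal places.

A$444,021.74

Periodic rate r = 0.092 per year.
Level perpetuity: PV = PMT / r = 40,850 / (0.092) = A$444,021.74.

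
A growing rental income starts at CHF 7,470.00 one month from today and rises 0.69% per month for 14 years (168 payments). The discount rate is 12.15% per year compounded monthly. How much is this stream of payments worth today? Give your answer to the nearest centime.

CHF 962,723.70

Periodic rate r = 0.1215/12 per month; n is counted in months.
Growing ordinary annuity: PV = PMT₁ × [1 − ((1+g)/(1+r))^n] / (r − g) = 7,470 × [1 − ((1+0.0069)/(1+r))^168] / (r − 0.0069) = CHF 962,723.70.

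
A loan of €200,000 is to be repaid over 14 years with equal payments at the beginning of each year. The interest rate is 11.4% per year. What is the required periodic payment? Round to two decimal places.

€26,259.70

Level annuity due; solve PV = PMT × [(1 − (1+r)^−n)/r] × (1+r) for PMT.
Periodic rate r = 0.114 per year.
With n = 14: PMT = 200,000 / ([(1 − (1+r)^−n)/r] × (1+r)) = €26,259.70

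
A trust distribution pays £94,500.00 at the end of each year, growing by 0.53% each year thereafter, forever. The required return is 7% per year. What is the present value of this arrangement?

£1,460,587.33

Periodic rate r = 0.07 per year.
Growing perpetuity (Gordon): PV = PMT₁ / (r − g) = 94,500 / (r − 0.0053) = £1,460,587.33.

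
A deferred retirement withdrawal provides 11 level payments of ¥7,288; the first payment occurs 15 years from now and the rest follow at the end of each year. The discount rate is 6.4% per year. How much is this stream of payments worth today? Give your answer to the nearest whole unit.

¥23,632

Ordinary annuity of 11 payments, first payment at period 15.
Periodic rate r = 0.064 per year.
The ordinary-annuity PV formula values the stream one period before the first payment (period 14); discount that back 14 periods:
PV₀ = 7,288 × [1 − (1+r)^−11] / r × (1+r)^−14 = ¥23,632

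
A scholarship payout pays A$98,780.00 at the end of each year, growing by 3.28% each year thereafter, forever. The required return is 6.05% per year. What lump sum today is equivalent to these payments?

A$3,566,064.98

Periodic rate r = 0.0605 per year.
Growing perpetuity (Gordon): PV = PMT₁ / (r − g) = 98,780 / (r − 0.0328) = A$3,566,064.98.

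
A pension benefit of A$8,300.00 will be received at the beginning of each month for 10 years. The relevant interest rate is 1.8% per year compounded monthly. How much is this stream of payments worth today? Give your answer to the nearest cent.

A$912,247.79

This is an annuity due: 120 payments of A$8,300.00 at the beginning of each month.
Periodic rate r = 0.018/12 per month; n is counted in months.
PV = PMT × [(1 − (1+r)^−n)/r] × (1+r) = 8,300 × [1 − (1+r)^−120] / r × (1+r) = A$912,247.79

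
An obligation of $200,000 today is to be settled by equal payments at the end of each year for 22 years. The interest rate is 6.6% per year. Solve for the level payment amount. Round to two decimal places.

Level ordinary annuity; solve PV = PMT × [(1 − (1+r)^−n)/r] for PMT.
Periodic rate r = 0.066 per year.
With n = 22: PMT = 200,000 / ([(1 − (1+r)^−n)/r]) = $17,485.74

$17,485.74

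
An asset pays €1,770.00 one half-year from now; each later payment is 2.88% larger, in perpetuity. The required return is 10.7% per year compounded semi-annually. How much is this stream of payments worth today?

Periodic rate r = 0.107/2 per half-year.
Growing perpetuity (Gordon): PV = PMT₁ / (r − g) = 1,770 / (r − 0.0288) = €71,659.92.

€71,659.92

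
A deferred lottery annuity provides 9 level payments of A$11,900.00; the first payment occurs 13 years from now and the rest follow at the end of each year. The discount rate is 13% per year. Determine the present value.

Ordinary annuity of 9 payments, first payment at period 13.
Periodic rate r = 0.13 per year.
The ordinary-annuity PV formula values the stream one period before the first payment (period 12); discount that back 12 periods:
PV₀ = 11,900 × [1 − (1+r)^−9] / r × (1+r)^−12 = A$14,088.45

A$14,088.45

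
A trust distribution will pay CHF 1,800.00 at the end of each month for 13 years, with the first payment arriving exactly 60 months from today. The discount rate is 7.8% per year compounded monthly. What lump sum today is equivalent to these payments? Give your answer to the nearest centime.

CHF 120,180.07

Ordinary annuity of 156 payments, first payment at period 60.
Periodic rate r = 0.078/12 per month; n is counted in months.
The ordinary-annuity PV formula values the stream one period before the first payment (period 59); discount that back 59 periods:
PV₀ = 1,800 × [1 − (1+r)^−156] / r × (1+r)^−59 = CHF 120,180.07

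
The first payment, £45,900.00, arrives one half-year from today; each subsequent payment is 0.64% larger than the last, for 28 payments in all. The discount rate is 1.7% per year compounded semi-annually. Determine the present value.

Periodic rate r = 0.017/2 per half-year; n is counted in half-years.
Growing ordinary annuity: PV = PMT₁ × [1 − ((1+g)/(1+r))^n] / (r − g) = 45,900 × [1 − ((1+0.0064)/(1+r))^28] / (r − 0.0064) = £1,239,182.21.

£1,239,182.21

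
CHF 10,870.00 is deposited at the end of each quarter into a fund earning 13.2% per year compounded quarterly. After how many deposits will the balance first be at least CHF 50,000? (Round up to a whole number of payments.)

Periodic rate r = 0.132/4 per quarter; n is counted in quarters.
Ordinary annuity FV: 50,000 = 10,870 × [((1+r)^n − 1)/r].
(1+r)^n = 1 + 50,000 × r / 10,870, so n = ln(1 + 50,000·r/10,870) / ln(1+r) = 4.35.
Round up to a whole number of payments: n = 5.

5 payments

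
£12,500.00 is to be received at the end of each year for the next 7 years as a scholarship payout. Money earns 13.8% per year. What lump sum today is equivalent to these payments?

This is an ordinary annuity: 7 payments of £12,500.00 at the end of each year.
Periodic rate r = 0.138 per year.
PV = PMT × [(1 − (1+r)^−n)/r] = 12,500 × [1 − (1+r)^−7] / r = £53,932.99

£53,932.99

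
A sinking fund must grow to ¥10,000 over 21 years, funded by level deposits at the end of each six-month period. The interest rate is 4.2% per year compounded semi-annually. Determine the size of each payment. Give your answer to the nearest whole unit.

Level ordinary annuity; solve FV = PMT × [((1+r)^n − 1)/r] for PMT.
Periodic rate r = 0.042/2 per half-year; n is counted in half-years.
With n = 42: PMT = 10,000 / ([((1+r)^n − 1)/r]) = ¥151

¥151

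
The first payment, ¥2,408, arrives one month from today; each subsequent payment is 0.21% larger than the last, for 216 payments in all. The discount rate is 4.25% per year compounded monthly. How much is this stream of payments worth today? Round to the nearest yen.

Periodic rate r = 0.0425/12 per month; n is counted in months.
Growing ordinary annuity: PV = PMT₁ × [1 − ((1+g)/(1+r))^n] / (r − g) = 2,408 × [1 − ((1+0.0021)/(1+r))^216] / (r − 0.0021) = ¥445,863.

¥445,863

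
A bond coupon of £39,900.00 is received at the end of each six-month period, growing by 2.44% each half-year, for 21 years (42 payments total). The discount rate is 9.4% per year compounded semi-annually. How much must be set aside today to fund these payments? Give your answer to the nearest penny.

£1,059,452.49

Periodic rate r = 0.094/2 per half-year; n is counted in half-years.
Growing ordinary annuity: PV = PMT₁ × [1 − ((1+g)/(1+r))^n] / (r − g) = 39,900 × [1 − ((1+0.0244)/(1+r))^42] / (r − 0.0244) = £1,059,452.49.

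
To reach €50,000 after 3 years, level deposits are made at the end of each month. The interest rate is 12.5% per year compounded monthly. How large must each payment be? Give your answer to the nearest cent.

€1,151.85

Level ordinary annuity; solve FV = PMT × [((1+r)^n − 1)/r] for PMT.
Periodic rate r = 0.125/12 per month; n is counted in months.
With n = 36: PMT = 50,000 / ([((1+r)^n − 1)/r]) = €1,151.85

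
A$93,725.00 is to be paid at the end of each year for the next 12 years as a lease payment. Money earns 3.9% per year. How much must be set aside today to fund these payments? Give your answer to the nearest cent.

A$884,741.93

This is an ordinary annuity: 12 payments of A$93,725.00 at the end of each year.
Periodic rate r = 0.039 per year.
PV = PMT × [(1 − (1+r)^−n)/r] = 93,725 × [1 − (1+r)^−12] / r = A$884,741.93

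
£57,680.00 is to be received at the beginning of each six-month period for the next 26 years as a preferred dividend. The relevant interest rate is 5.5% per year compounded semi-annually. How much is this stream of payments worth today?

This is an annuity due: 52 payments of £57,680.00 at the beginning of each six-month period.
Periodic rate r = 0.055/2 per half-year; n is counted in half-years.
PV = PMT × [(1 − (1+r)^−n)/r] × (1+r) = 57,680 × [1 − (1+r)^−52] / r × (1+r) = £1,629,336.22

£1,629,336.22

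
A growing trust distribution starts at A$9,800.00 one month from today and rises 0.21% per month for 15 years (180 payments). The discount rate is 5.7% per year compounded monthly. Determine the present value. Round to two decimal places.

Periodic rate r = 0.057/12 per month; n is counted in months.
Growing ordinary annuity: PV = PMT₁ × [1 − ((1+g)/(1+r))^n] / (r − g) = 9,800 × [1 − ((1+0.0021)/(1+r))^180] / (r − 0.0021) = A$1,399,167.53.

A$1,399,167.53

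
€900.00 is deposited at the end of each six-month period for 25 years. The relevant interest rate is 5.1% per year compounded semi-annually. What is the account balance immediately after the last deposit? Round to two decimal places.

This is an ordinary annuity: 50 deposits of €900.00 at the end of each six-month period.
Periodic rate r = 0.051/2 per half-year; n is counted in half-years.
FV = PMT × [((1+r)^n − 1)/r] = 900 × [(1+r)^50 − 1] / r = €89,010.01

€89,010.01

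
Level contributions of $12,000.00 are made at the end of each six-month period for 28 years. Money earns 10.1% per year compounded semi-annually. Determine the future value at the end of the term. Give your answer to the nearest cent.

This is an ordinary annuity: 56 deposits of $12,000.00 at the end of each six-month period.
Periodic rate r = 0.101/2 per half-year; n is counted in half-years.
FV = PMT × [((1+r)^n − 1)/r] = 12,000 × [(1+r)^56 − 1] / r = $3,512,702.45

$3,512,702.45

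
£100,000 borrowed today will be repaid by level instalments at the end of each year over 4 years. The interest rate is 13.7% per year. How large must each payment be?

£34,109.63

Level ordinary annuity; solve PV = PMT × [(1 − (1+r)^−n)/r] for PMT.
Periodic rate r = 0.137 per year.
With n = 4: PMT = 100,000 / ([(1 − (1+r)^−n)/r]) = £34,109.63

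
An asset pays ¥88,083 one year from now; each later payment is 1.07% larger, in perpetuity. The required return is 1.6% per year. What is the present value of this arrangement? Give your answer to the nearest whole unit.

¥16,619,434

Periodic rate r = 0.016 per year.
Growing perpetuity (Gordon): PV = PMT₁ / (r − g) = 88,083 / (r − 0.0107) = ¥16,619,434.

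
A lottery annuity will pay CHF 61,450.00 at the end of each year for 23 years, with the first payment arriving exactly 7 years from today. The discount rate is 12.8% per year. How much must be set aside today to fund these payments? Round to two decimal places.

CHF 218,454.57

Ordinary annuity of 23 payments, first payment at period 7.
Periodic rate r = 0.128 per year.
The ordinary-annuity PV formula values the stream one period before the first payment (period 6); discount that back 6 periods:
PV₀ = 61,450 × [1 − (1+r)^−23] / r × (1+r)^−6 = CHF 218,454.57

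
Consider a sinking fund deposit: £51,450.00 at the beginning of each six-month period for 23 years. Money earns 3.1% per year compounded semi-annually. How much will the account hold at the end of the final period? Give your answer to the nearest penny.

This is an annuity due: 46 deposits of £51,450.00 at the beginning of each six-month period.
Periodic rate r = 0.031/2 per half-year; n is counted in half-years.
FV = PMT × [((1+r)^n − 1)/r] × (1+r) = 51,450 × [(1+r)^46 − 1] / r × (1+r) = £3,468,473.60

£3,468,473.60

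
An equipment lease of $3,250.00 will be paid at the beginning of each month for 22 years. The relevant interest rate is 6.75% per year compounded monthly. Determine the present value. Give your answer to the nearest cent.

$448,874.88

This is an annuity due: 264 payments of $3,250.00 at the beginning of each month.
Periodic rate r = 0.0675/12 per month; n is counted in months.
PV = PMT × [(1 − (1+r)^−n)/r] × (1+r) = 3,250 × [1 − (1+r)^−264] / r × (1+r) = $448,874.88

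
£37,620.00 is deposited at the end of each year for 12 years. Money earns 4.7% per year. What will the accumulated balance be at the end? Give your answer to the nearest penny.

£588,506.88

This is an ordinary annuity: 12 deposits of £37,620.00 at the end of each year.
Periodic rate r = 0.047 per year.
FV = PMT × [((1+r)^n − 1)/r] = 37,620 × [(1+r)^12 − 1] / r = £588,506.88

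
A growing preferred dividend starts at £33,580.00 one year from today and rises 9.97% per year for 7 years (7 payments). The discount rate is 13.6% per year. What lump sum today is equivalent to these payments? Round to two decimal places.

£188,106.48

Periodic rate r = 0.136 per year.
Growing ordinary annuity: PV = PMT₁ × [1 − ((1+g)/(1+r))^n] / (r − g) = 33,580 × [1 − ((1+0.0997)/(1+r))^7] / (r − 0.0997) = £188,106.48.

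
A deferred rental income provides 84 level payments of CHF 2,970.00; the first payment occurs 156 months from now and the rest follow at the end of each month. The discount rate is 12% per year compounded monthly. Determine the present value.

CHF 35,985.83

Ordinary annuity of 84 payments, first payment at period 156.
Periodic rate r = 0.12/12 per month; n is counted in months.
The ordinary-annuity PV formula values the stream one period before the first payment (period 155); discount that back 155 periods:
PV₀ = 2,970 × [1 − (1+r)^−84] / r × (1+r)^−155 = CHF 35,985.83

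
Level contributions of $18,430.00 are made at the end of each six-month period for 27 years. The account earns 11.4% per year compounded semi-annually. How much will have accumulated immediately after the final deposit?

This is an ordinary annuity: 54 deposits of $18,430.00 at the end of each six-month period.
Periodic rate r = 0.114/2 per half-year; n is counted in half-years.
FV = PMT × [((1+r)^n − 1)/r] = 18,430 × [(1+r)^54 − 1] / r = $6,128,747.42

$6,128,747.42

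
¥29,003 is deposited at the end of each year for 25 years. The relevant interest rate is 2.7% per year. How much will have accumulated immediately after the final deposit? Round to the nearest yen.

This is an ordinary annuity: 25 deposits of ¥29,003 at the end of each year.
Periodic rate r = 0.027 per year.
FV = PMT × [((1+r)^n − 1)/r] = 29,003 × [(1+r)^25 − 1] / r = ¥1,016,748

¥1,016,748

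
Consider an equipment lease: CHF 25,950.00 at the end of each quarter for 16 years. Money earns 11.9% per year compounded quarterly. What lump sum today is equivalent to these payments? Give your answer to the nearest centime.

This is an ordinary annuity: 64 payments of CHF 25,950.00 at the end of each quarter.
Periodic rate r = 0.119/4 per quarter; n is counted in quarters.
PV = PMT × [(1 − (1+r)^−n)/r] = 25,950 × [1 − (1+r)^−64] / r = CHF 738,666.23

CHF 738,666.23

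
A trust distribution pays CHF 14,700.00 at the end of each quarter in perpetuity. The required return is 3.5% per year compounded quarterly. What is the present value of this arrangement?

CHF 1,680,000.00

Periodic rate r = 0.035/4 per quarter.
Level perpetuity: PV = PMT / r = 14,700 / (0.035/4) = CHF 1,680,000.00.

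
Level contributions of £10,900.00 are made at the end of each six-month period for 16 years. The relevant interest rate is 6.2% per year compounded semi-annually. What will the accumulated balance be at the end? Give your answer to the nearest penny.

This is an ordinary annuity: 32 deposits of £10,900.00 at the end of each six-month period.
Periodic rate r = 0.062/2 per half-year; n is counted in half-years.
FV = PMT × [((1+r)^n − 1)/r] = 10,900 × [(1+r)^32 − 1] / r = £582,376.81

£582,376.81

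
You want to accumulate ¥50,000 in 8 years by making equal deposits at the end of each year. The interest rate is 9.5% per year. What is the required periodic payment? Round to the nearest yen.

Level ordinary annuity; solve FV = PMT × [((1+r)^n − 1)/r] for PMT.
Periodic rate r = 0.095 per year.
With n = 8: PMT = 50,000 / ([((1+r)^n − 1)/r]) = ¥4,452

¥4,452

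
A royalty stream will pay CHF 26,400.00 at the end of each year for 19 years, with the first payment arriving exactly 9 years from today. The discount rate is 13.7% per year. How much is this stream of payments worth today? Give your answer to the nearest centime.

Ordinary annuity of 19 payments, first payment at period 9.
Periodic rate r = 0.137 per year.
The ordinary-annuity PV formula values the stream one period before the first payment (period 8); discount that back 8 periods:
PV₀ = 26,400 × [1 − (1+r)^−19] / r × (1+r)^−8 = CHF 62,975.55

CHF 62,975.55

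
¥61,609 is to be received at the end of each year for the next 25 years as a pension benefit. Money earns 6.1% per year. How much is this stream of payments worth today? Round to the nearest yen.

This is an ordinary annuity: 25 payments of ¥61,609 at the end of each year.
Periodic rate r = 0.061 per year.
PV = PMT × [(1 − (1+r)^−n)/r] = 61,609 × [1 − (1+r)^−25] / r = ¥780,141

¥780,141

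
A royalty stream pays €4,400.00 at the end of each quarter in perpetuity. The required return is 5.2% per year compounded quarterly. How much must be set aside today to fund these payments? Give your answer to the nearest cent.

€338,461.54

Periodic rate r = 0.052/4 per quarter.
Level perpetuity: PV = PMT / r = 4,400 / (0.052/4) = €338,461.54.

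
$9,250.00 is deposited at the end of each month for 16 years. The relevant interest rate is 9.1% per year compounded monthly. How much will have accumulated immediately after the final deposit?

$3,982,920.09

This is an ordinary annuity: 192 deposits of $9,250.00 at the end of each month.
Periodic rate r = 0.091/12 per month; n is counted in months.
FV = PMT × [((1+r)^n − 1)/r] = 9,250 × [(1+r)^192 − 1] / r = $3,982,920.09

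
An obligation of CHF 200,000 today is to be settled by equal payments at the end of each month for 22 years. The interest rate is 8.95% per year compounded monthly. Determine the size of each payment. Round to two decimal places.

Level ordinary annuity; solve PV = PMT × [(1 − (1+r)^−n)/r] for PMT.
Periodic rate r = 0.0895/12 per month; n is counted in months.
With n = 264: PMT = 200,000 / ([(1 − (1+r)^−n)/r]) = CHF 1,735.75

CHF 1,735.75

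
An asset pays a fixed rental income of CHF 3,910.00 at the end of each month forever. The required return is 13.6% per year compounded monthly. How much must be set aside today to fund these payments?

Periodic rate r = 0.136/12 per month.
Level perpetuity: PV = PMT / r = 3,910 / (0.136/12) = CHF 345,000.00.

CHF 345,000.00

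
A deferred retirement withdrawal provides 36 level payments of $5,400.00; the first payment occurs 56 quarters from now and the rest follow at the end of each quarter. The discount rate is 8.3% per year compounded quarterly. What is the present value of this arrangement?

Ordinary annuity of 36 payments, first payment at period 56.
Periodic rate r = 0.083/4 per quarter; n is counted in quarters.
The ordinary-annuity PV formula values the stream one period before the first payment (period 55); discount that back 55 periods:
PV₀ = 5,400 × [1 − (1+r)^−36] / r × (1+r)^−55 = $43,950.19

$43,950.19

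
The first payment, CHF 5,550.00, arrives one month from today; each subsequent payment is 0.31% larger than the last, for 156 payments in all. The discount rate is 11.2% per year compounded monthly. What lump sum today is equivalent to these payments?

CHF 551,629.67

Periodic rate r = 0.112/12 per month; n is counted in months.
Growing ordinary annuity: PV = PMT₁ × [1 − ((1+g)/(1+r))^n] / (r − g) = 5,550 × [1 − ((1+0.0031)/(1+r))^156] / (r − 0.0031) = CHF 551,629.67.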